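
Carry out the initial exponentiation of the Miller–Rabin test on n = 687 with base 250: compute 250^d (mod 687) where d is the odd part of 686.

n − 1 = 686 = 2^1 · 343, so s = 1 and d = 343.
250^343 mod 687 = 208.

208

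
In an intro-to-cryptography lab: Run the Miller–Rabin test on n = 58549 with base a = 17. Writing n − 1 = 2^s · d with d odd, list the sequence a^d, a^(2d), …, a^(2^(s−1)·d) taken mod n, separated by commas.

1, 1

n − 1 = 58548 = 2^2 · 14637, so s = 2 and d = 14637.
x_0 = 17^14637 mod 58549 = 1.
x_1 = 1^2 mod 58549 = 1.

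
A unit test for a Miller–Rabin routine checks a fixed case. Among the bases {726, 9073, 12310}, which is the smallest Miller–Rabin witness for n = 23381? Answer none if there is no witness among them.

n − 1 = 23380 = 2^2 · 5845, so s = 2 and d = 5845.
Base 726: x_0 = 726^5845 mod 23381 = 16829. x_0 is neither 1 nor 23380, so continue squaring. x_1 = 16829^2 mod 23381 = 1188. Reached i = s−1 = 1 without hitting −1: 726 is a Miller–Rabin witness and 23381 is composite.
Base 9073: x_0 = 9073^5845 mod 23381 = 7429. x_0 is neither 1 nor 23380, so continue squaring. x_1 = 7429^2 mod 23381 = 10881. Reached i = s−1 = 1 without hitting −1: 9073 is a Miller–Rabin witness and 23381 is composite.
Base 12310: x_0 = 12310^5845 mod 23381 = 8310. x_0 is neither 1 nor 23380, so continue squaring. x_1 = 8310^2 mod 23381 = 12007. Reached i = s−1 = 1 without hitting −1: 12310 is a Miller–Rabin witness and 23381 is composite.
The smallest witness among the given bases is 726.

726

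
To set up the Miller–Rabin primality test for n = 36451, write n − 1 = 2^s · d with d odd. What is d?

Halving: 36450 → 18225; 18225 is odd.
So 36450 = 2^1 · 18225.

18225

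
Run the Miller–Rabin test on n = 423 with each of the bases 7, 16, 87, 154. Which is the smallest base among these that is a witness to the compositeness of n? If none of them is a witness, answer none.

n − 1 = 422 = 2^1 · 211, so s = 1 and d = 211.
Base 7: x_0 = 7^211 mod 423 = 286. x_0 ∉ {1, 422} and s = 1, so 7 is a Miller–Rabin witness and 423 is composite.
Base 16: x_0 = 16^211 mod 423 = 394. x_0 ∉ {1, 422} and s = 1, so 16 is a Miller–Rabin witness and 423 is composite.
Base 87: x_0 = 87^211 mod 423 = 90. x_0 ∉ {1, 422} and s = 1, so 87 is a Miller–Rabin witness and 423 is composite.
Base 154: x_0 = 154^211 mod 423 = 109. x_0 ∉ {1, 422} and s = 1, so 154 is a Miller–Rabin witness and 423 is composite.
The smallest witness among the given bases is 7.

7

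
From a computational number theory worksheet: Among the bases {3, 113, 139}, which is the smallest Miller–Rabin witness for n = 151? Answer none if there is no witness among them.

n − 1 = 150 = 2^1 · 75, so s = 1 and d = 75.
Base 3: x_0 = 3^75 mod 151 = 150. x_0 = 150 ≡ −1, so 3 is not a witness.
Base 113: x_0 = 113^75 mod 151 = 150. x_0 = 150 ≡ −1, so 113 is not a witness.
Base 139: x_0 = 139^75 mod 151 = 1. x_0 = 1, so 139 is not a witness.
No listed base is a witness for 151.

none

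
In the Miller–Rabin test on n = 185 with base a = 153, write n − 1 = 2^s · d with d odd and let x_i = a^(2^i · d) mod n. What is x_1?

n − 1 = 184 = 2^3 · 23, so s = 3 and d = 23.
x_0 = 153^23 mod 185 = 57.
x_1 = 57^2 mod 185 = 104.

104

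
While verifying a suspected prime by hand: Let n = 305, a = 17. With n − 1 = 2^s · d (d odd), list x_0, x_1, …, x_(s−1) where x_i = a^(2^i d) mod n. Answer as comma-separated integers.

173, 39, 301, 16

n − 1 = 304 = 2^4 · 19, so s = 4 and d = 19.
x_0 = 17^19 mod 305 = 173.
x_1 = 173^2 mod 305 = 39.
x_2 = 39^2 mod 305 = 301.
x_3 = 301^2 mod 305 = 16.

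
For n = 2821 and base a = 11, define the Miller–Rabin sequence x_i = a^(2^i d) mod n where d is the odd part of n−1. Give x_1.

n − 1 = 2820 = 2^2 · 705, so s = 2 and d = 705.
Repeated squaring mod 2821: 11^1 ≡ 11, 11^2 ≡ 121, 11^4 ≡ 536, 11^8 ≡ 2375, 11^16 ≡ 1446, 11^32 ≡ 555, 11^64 ≡ 536, 11^128 ≡ 2375, 11^256 ≡ 1446, 11^512 ≡ 555.
705 = 512 + 128 + 64 + 1, so 11^705 ≡ 555·2375·536·11 ≡ 1828 (mod 2821).
x_0 = 1828.
x_1 = 1828^2 mod 2821 = 1520.

1520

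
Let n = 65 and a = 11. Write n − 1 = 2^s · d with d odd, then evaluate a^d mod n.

11

n − 1 = 64 = 2^6 · 1, so s = 6 and d = 1.
11^1 mod 65 = 11.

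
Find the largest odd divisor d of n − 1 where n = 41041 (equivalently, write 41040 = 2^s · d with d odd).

Halving: 41040 → 20520 → 10260 → 5130 → 2565; 2565 is odd.
So 41040 = 2^4 · 2565.

2565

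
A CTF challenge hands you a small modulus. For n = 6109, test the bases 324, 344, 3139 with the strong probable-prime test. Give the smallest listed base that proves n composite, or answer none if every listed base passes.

n − 1 = 6108 = 2^2 · 1527, so s = 2 and d = 1527.
Base 324: x_0 = 324^1527 mod 6109 = 2189. x_0 is neither 1 nor 6108, so continue squaring. x_1 = 2189^2 mod 6109 = 2265. Reached i = s−1 = 1 without hitting −1: 324 is a Miller–Rabin witness and 6109 is composite.
Base 344: x_0 = 344^1527 mod 6109 = 1527. x_0 is neither 1 nor 6108, so continue squaring. x_1 = 1527^2 mod 6109 = 4200. Reached i = s−1 = 1 without hitting −1: 344 is a Miller–Rabin witness and 6109 is composite.
Base 3139: x_0 = 3139^1527 mod 6109 = 4883. x_0 is neither 1 nor 6108, so continue squaring. x_1 = 4883^2 mod 6109 = 262. Reached i = s−1 = 1 without hitting −1: 3139 is a Miller–Rabin witness and 6109 is composite.
The smallest witness among the given bases is 324.

324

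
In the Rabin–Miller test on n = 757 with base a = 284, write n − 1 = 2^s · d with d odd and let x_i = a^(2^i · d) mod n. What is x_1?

n − 1 = 756 = 2^2 · 189, so s = 2 and d = 189.
By repeated squaring, 284^189 ≡ 87 (mod 757).
x_0 = 87.
x_1 = 87^2 mod 757 = 756.

756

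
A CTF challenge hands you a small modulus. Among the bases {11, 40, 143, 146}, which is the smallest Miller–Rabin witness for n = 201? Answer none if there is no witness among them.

n − 1 = 200 = 2^3 · 25, so s = 3 and d = 25.
Base 11: x_0 = 11^25 mod 201 = 74. x_0 is neither 1 nor 200, so continue squaring. x_1 = 74^2 mod 201 = 49. x_2 = 49^2 mod 201 = 190. Reached i = s−1 = 2 without hitting −1: 11 is a Miller–Rabin witness and 201 is composite.
Base 40: x_0 = 40^25 mod 201 = 82. x_0 is neither 1 nor 200, so continue squaring. x_1 = 82^2 mod 201 = 91. x_2 = 91^2 mod 201 = 40. Reached i = s−1 = 2 without hitting −1: 40 is a Miller–Rabin witness and 201 is composite.
Base 143: x_0 = 143^25 mod 201 = 59. x_0 is neither 1 nor 200, so continue squaring. x_1 = 59^2 mod 201 = 64. x_2 = 64^2 mod 201 = 76. Reached i = s−1 = 2 without hitting −1: 143 is a Miller–Rabin witness and 201 is composite.
Base 146: x_0 = 146^25 mod 201 = 197. x_0 is neither 1 nor 200, so continue squaring. x_1 = 197^2 mod 201 = 16. x_2 = 16^2 mod 201 = 55. Reached i = s−1 = 2 without hitting −1: 146 is a Miller–Rabin witness and 201 is composite.
The smallest witness among the given bases is 11.

11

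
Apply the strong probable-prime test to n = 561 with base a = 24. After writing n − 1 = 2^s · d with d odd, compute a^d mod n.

54

n − 1 = 560 = 2^4 · 35, so s = 4 and d = 35.
Repeated squaring mod 561: 24^1 ≡ 24, 24^2 ≡ 15, 24^4 ≡ 225, 24^8 ≡ 135, 24^16 ≡ 273, 24^32 ≡ 477.
35 = 32 + 2 + 1, so 24^35 ≡ 477·15·24 ≡ 54 (mod 561).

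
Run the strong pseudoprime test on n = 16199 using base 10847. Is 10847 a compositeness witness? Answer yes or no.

yes

n − 1 = 16198 = 2^1 · 8099, so s = 1 and d = 8099.
Repeated squaring mod 16199: 10847^1 ≡ 10847, 10847^2 ≡ 4072, 10847^4 ≡ 9607, 10847^8 ≡ 8746, 10847^16 ≡ 838, 10847^32 ≡ 5687, 10847^64 ≡ 8765, 10847^128 ≡ 9567, 10847^256 ≡ 3139, 10847^512 ≡ 4329, 10847^1024 ≡ 14197, 10847^2048 ≡ 6851, 10847^4096 ≡ 7698.
8099 = 4096 + 2048 + 1024 + 512 + 256 + 128 + 32 + 2 + 1, so 10847^8099 ≡ 7698·6851·14197·4329·3139·9567·5687·4072·10847 ≡ 1977 (mod 16199).
x_0 = 10847^8099 mod 16199 = 1977.
x_0 ∉ {1, 16198} and s = 1, so 10847 is a Miller–Rabin witness and 16199 is composite.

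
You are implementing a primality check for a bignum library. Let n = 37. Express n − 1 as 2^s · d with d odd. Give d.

9

Halving: 36 → 18 → 9; 9 is odd.
So 36 = 2^2 · 9.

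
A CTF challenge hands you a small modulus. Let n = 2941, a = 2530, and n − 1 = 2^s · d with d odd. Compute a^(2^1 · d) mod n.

n − 1 = 2940 = 2^2 · 735, so s = 2 and d = 735.
x_0 = 2530^735 mod 2941 = 2374.
x_1 = 2374^2 mod 2941 = 920.

920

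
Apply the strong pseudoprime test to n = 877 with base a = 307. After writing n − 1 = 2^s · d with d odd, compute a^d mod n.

151

n − 1 = 876 = 2^2 · 219, so s = 2 and d = 219.
307^219 mod 877 = 151.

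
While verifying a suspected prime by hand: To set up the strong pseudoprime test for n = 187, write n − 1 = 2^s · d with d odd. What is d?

93

Halving: 186 → 93; 93 is odd.
So 186 = 2^1 · 93.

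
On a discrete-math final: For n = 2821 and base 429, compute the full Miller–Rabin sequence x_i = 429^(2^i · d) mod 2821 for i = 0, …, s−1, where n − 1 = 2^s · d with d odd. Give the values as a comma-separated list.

2262, 2171

n − 1 = 2820 = 2^2 · 705, so s = 2 and d = 705.
x_0 = 429^705 mod 2821 = 2262.
x_1 = 2262^2 mod 2821 = 2171.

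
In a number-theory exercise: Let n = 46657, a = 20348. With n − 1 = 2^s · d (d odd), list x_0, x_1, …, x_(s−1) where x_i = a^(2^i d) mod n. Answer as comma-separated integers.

n − 1 = 46656 = 2^6 · 729, so s = 6 and d = 729.
x_0 = 20348^729 mod 46657 = 32085.
x_1 = 32085^2 mod 46657 = 7177.
x_2 = 7177^2 mod 46657 = 1.
x_3 = 1^2 mod 46657 = 1.
x_4 = 1^2 mod 46657 = 1.
x_5 = 1^2 mod 46657 = 1.

32085, 7177, 1, 1, 1, 1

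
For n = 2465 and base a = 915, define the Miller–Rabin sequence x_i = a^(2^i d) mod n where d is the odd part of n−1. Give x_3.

n − 1 = 2464 = 2^5 · 77, so s = 5 and d = 77.
x_0 = 915^77 mod 2465 = 175.
x_1 = 175^2 mod 2465 = 1045.
x_2 = 1045^2 mod 2465 = 30.
x_3 = 30^2 mod 2465 = 900.

900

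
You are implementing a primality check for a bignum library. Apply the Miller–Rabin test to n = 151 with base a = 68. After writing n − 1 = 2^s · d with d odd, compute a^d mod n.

n − 1 = 150 = 2^1 · 75, so s = 1 and d = 75.
Repeated squaring mod 151: 68^1 ≡ 68, 68^2 ≡ 94, 68^4 ≡ 78, 68^8 ≡ 44, 68^16 ≡ 124, 68^32 ≡ 125, 68^64 ≡ 72.
75 = 64 + 8 + 2 + 1, so 68^75 ≡ 72·44·94·68 ≡ 1 (mod 151).

1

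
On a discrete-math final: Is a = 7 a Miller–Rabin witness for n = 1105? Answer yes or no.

n − 1 = 1104 = 2^4 · 69, so s = 4 and d = 69.
x_0 = 7^69 mod 1105 = 827.
x_0 is neither 1 nor 1104, so continue squaring.
x_1 = 827^2 mod 1105 = 1039.
x_2 = 1039^2 mod 1105 = 1041.
x_3 = 1041^2 mod 1105 = 781.
Reached i = s−1 = 3 without hitting −1: 7 is a Miller–Rabin witness and 1105 is composite.

yes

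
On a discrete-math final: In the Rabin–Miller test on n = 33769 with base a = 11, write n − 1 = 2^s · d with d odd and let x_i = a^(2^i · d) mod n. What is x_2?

33768

n − 1 = 33768 = 2^3 · 4221, so s = 3 and d = 4221.
Repeated squaring mod 33769: 11^1 ≡ 11, 11^2 ≡ 121, 11^4 ≡ 14641, 11^8 ≡ 27038, 11^16 ≡ 22132, 11^32 ≡ 6079, 11^64 ≡ 10955, 11^128 ≡ 30768, 11^256 ≡ 23447, 11^512 ≡ 2489, 11^1024 ≡ 15394, 11^2048 ≡ 18163, 11^4096 ≡ 5208.
4221 = 4096 + 64 + 32 + 16 + 8 + 4 + 1, so 11^4221 ≡ 5208·10955·6079·22132·27038·14641·11 ≡ 24792 (mod 33769).
x_0 = 24792.
x_1 = 24792^2 mod 33769 = 13695.
x_2 = 13695^2 mod 33769 = 33768.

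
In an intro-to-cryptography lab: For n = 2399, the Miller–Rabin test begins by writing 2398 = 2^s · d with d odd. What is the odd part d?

1199

Halving: 2398 → 1199; 1199 is odd.
So 2398 = 2^1 · 1199.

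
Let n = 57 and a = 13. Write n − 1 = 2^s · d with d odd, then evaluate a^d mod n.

10

n − 1 = 56 = 2^3 · 7, so s = 3 and d = 7.
13^7 mod 57 = 10.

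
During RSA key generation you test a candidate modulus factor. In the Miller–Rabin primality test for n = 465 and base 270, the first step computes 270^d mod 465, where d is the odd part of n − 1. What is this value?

210

n − 1 = 464 = 2^4 · 29, so s = 4 and d = 29.
270^29 mod 465 = 210.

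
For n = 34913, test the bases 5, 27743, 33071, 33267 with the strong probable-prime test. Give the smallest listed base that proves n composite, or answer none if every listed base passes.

n − 1 = 34912 = 2^5 · 1091, so s = 5 and d = 1091.
Base 5: x_0 = 5^1091 mod 34913 = 19357. x_0 is neither 1 nor 34912, so continue squaring. x_1 = 19357^2 mod 34913 = 7133. x_2 = 7133^2 mod 34913 = 11448. x_3 = 11448^2 mod 34913 = 28215. x_4 = 28215^2 mod 34913 = 34912. x_4 ≡ −1, so 5 is not a witness.
Base 27743: x_0 = 27743^1091 mod 34913 = 21451. x_0 is neither 1 nor 34912, so continue squaring. x_1 = 21451^2 mod 34913 = 26974. x_2 = 26974^2 mod 34913 = 9756. x_3 = 9756^2 mod 34913 = 6698. x_4 = 6698^2 mod 34913 = 34912. x_4 ≡ −1, so 27743 is not a witness.
Base 33071: x_0 = 33071^1091 mod 34913 = 11803. x_0 is neither 1 nor 34912, so continue squaring. x_1 = 11803^2 mod 34913 = 7939. x_2 = 7939^2 mod 34913 = 9756. x_3 = 9756^2 mod 34913 = 6698. x_4 = 6698^2 mod 34913 = 34912. x_4 ≡ −1, so 33071 is not a witness.
Base 33267: x_0 = 33267^1091 mod 34913 = 27919. x_0 is neither 1 nor 34912, so continue squaring. x_1 = 27919^2 mod 34913 = 2923. x_2 = 2923^2 mod 34913 = 25157. x_3 = 25157^2 mod 34913 = 6698. x_4 = 6698^2 mod 34913 = 34912. x_4 ≡ −1, so 33267 is not a witness.
No listed base is a witness for 34913.

none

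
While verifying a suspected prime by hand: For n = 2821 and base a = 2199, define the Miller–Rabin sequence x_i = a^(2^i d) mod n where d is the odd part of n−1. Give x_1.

n − 1 = 2820 = 2^2 · 705, so s = 2 and d = 705.
By repeated squaring, 2199^705 ≡ 2696 (mod 2821).
x_0 = 2696.
x_1 = 2696^2 mod 2821 = 1520.

1520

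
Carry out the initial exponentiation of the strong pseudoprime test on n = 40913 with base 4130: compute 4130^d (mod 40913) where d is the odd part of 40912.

n − 1 = 40912 = 2^4 · 2557, so s = 4 and d = 2557.
4130^2557 mod 40913 = 3403.

3403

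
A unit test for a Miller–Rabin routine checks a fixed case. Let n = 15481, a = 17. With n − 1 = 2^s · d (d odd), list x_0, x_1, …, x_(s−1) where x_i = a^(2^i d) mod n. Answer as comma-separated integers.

n − 1 = 15480 = 2^3 · 1935, so s = 3 and d = 1935.
x_0 = 17^1935 mod 15481 = 14897.
x_1 = 14897^2 mod 15481 = 474.
x_2 = 474^2 mod 15481 = 7942.

14897, 474, 7942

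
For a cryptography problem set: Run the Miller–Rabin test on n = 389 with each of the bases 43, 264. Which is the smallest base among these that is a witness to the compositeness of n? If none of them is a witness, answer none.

n − 1 = 388 = 2^2 · 97, so s = 2 and d = 97.
Base 43: x_0 = 43^97 mod 389 = 115. x_0 is neither 1 nor 388, so continue squaring. x_1 = 115^2 mod 389 = 388. x_1 ≡ −1, so 43 is not a witness.
Base 264: x_0 = 264^97 mod 389 = 388. x_0 = 388 ≡ −1, so 264 is not a witness.
No listed base is a witness for 389.

none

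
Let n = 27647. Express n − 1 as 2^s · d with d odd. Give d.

13823

Halving: 27646 → 13823; 13823 is odd.
So 27646 = 2^1 · 13823.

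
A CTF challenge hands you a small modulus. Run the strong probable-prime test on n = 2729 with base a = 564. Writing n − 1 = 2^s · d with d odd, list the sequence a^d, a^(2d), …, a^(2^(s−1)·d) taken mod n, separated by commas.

n − 1 = 2728 = 2^3 · 341, so s = 3 and d = 341.
x_0 = 564^341 mod 2729 = 1778.
x_1 = 1778^2 mod 2729 = 1102.
x_2 = 1102^2 mod 2729 = 2728.

1778, 1102, 2728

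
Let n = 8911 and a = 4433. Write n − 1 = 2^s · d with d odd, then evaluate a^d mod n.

n − 1 = 8910 = 2^1 · 4455, so s = 1 and d = 4455.
4433^4455 mod 8911 = 267.

267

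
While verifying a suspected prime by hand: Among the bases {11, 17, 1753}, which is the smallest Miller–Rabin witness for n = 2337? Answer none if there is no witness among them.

11

n − 1 = 2336 = 2^5 · 73, so s = 5 and d = 73.
Base 11: x_0 = 11^73 mod 2337 = 239. x_0 is neither 1 nor 2336, so continue squaring. x_1 = 239^2 mod 2337 = 1033. x_2 = 1033^2 mod 2337 = 1417. x_3 = 1417^2 mod 2337 = 406. x_4 = 406^2 mod 2337 = 1246. Reached i = s−1 = 4 without hitting −1: 11 is a Miller–Rabin witness and 2337 is composite.
Base 17: x_0 = 17^73 mod 2337 = 2069. x_0 is neither 1 nor 2336, so continue squaring. x_1 = 2069^2 mod 2337 = 1714. x_2 = 1714^2 mod 2337 = 187. x_3 = 187^2 mod 2337 = 2251. x_4 = 2251^2 mod 2337 = 385. Reached i = s−1 = 4 without hitting −1: 17 is a Miller–Rabin witness and 2337 is composite.
Base 1753: x_0 = 1753^73 mod 2337 = 271. x_0 is neither 1 nor 2336, so continue squaring. x_1 = 271^2 mod 2337 = 994. x_2 = 994^2 mod 2337 = 1822. x_3 = 1822^2 mod 2337 = 1144. x_4 = 1144^2 mod 2337 = 16. Reached i = s−1 = 4 without hitting −1: 1753 is a Miller–Rabin witness and 2337 is composite.
The smallest witness among the given bases is 11.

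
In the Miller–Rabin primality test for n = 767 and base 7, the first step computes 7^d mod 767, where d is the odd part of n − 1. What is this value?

652

n − 1 = 766 = 2^1 · 383, so s = 1 and d = 383.
7^383 mod 767 = 652.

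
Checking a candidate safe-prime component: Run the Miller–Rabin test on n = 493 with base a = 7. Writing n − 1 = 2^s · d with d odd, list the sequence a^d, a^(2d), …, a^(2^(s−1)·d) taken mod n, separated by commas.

371, 94

n − 1 = 492 = 2^2 · 123, so s = 2 and d = 123.
x_0 = 7^123 mod 493 = 371.
x_1 = 371^2 mod 493 = 94.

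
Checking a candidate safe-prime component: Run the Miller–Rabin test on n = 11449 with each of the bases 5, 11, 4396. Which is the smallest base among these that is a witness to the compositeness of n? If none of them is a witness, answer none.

5

n − 1 = 11448 = 2^3 · 1431, so s = 3 and d = 1431.
Base 5: x_0 = 5^1431 mod 11449 = 11020. x_0 is neither 1 nor 11448, so continue squaring. x_1 = 11020^2 mod 11449 = 857. x_2 = 857^2 mod 11449 = 1713. Reached i = s−1 = 2 without hitting −1: 5 is a Miller–Rabin witness and 11449 is composite.
Base 11: x_0 = 11^1431 mod 11449 = 7384. x_0 is neither 1 nor 11448, so continue squaring. x_1 = 7384^2 mod 11449 = 3318. x_2 = 3318^2 mod 11449 = 6635. Reached i = s−1 = 2 without hitting −1: 11 is a Miller–Rabin witness and 11449 is composite.
Base 4396: x_0 = 4396^1431 mod 11449 = 7491. x_0 is neither 1 nor 11448, so continue squaring. x_1 = 7491^2 mod 11449 = 3532. x_2 = 3532^2 mod 11449 = 7063. Reached i = s−1 = 2 without hitting −1: 4396 is a Miller–Rabin witness and 11449 is composite.
The smallest witness among the given bases is 5.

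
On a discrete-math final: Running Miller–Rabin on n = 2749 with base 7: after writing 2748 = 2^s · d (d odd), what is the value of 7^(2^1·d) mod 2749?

2748

n − 1 = 2748 = 2^2 · 687, so s = 2 and d = 687.
Repeated squaring mod 2749: 7^1 ≡ 7, 7^2 ≡ 49, 7^4 ≡ 2401, 7^8 ≡ 148, 7^16 ≡ 2661, 7^32 ≡ 2246, 7^64 ≡ 101, 7^128 ≡ 1954, 7^256 ≡ 2504, 7^512 ≡ 2296.
687 = 512 + 128 + 32 + 8 + 4 + 2 + 1, so 7^687 ≡ 2296·1954·2246·148·2401·49·7 ≡ 640 (mod 2749).
x_0 = 640.
x_1 = 640^2 mod 2749 = 2748.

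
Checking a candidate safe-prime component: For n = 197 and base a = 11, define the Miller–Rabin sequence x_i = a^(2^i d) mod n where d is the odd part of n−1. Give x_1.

n − 1 = 196 = 2^2 · 49, so s = 2 and d = 49.
Repeated squaring mod 197: 11^1 ≡ 11, 11^2 ≡ 121, 11^4 ≡ 63, 11^8 ≡ 29, 11^16 ≡ 53, 11^32 ≡ 51.
49 = 32 + 16 + 1, so 11^49 ≡ 51·53·11 ≡ 183 (mod 197).
x_0 = 183.
x_1 = 183^2 mod 197 = 196.

196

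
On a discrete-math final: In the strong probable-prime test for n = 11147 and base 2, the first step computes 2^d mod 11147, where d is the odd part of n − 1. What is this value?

6007

n − 1 = 11146 = 2^1 · 5573, so s = 1 and d = 5573.
2^5573 mod 11147 = 6007.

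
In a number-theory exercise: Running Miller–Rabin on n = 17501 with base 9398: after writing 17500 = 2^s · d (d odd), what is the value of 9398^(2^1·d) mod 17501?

2960

n − 1 = 17500 = 2^2 · 4375, so s = 2 and d = 4375.
Repeated squaring mod 17501: 9398^1 ≡ 9398, 9398^2 ≡ 12358, 9398^4 ≡ 6438, 9398^8 ≡ 5476, 9398^16 ≡ 7363, 9398^32 ≡ 13172, 9398^64 ≡ 14171, 9398^128 ≡ 10767, 9398^256 ≡ 1665, 9398^512 ≡ 7067, 9398^1024 ≡ 12136, 9398^2048 ≡ 11581, 9398^4096 ≡ 9398.
4375 = 4096 + 256 + 16 + 4 + 2 + 1, so 9398^4375 ≡ 9398·1665·7363·6438·12358·9398 ≡ 11100 (mod 17501).
x_0 = 11100.
x_1 = 11100^2 mod 17501 = 2960.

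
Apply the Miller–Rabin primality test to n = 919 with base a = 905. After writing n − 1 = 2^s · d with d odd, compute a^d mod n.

1

n − 1 = 918 = 2^1 · 459, so s = 1 and d = 459.
Repeated squaring mod 919: 905^1 ≡ 905, 905^2 ≡ 196, 905^4 ≡ 737, 905^8 ≡ 40, 905^16 ≡ 681, 905^32 ≡ 585, 905^64 ≡ 357, 905^128 ≡ 627, 905^256 ≡ 716.
459 = 256 + 128 + 64 + 8 + 2 + 1, so 905^459 ≡ 716·627·357·40·196·905 ≡ 1 (mod 919).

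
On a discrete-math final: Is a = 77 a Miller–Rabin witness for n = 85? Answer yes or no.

n − 1 = 84 = 2^2 · 21, so s = 2 and d = 21.
x_0 = 77^21 mod 85 = 42.
x_0 is neither 1 nor 84, so continue squaring.
x_1 = 42^2 mod 85 = 64.
Reached i = s−1 = 1 without hitting −1: 77 is a Miller–Rabin witness and 85 is composite.

yes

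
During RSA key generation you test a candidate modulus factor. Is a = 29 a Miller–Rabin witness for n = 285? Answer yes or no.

yes

n − 1 = 284 = 2^2 · 71, so s = 2 and d = 71.
x_0 = 29^71 mod 285 = 59.
x_0 is neither 1 nor 284, so continue squaring.
x_1 = 59^2 mod 285 = 61.
Reached i = s−1 = 1 without hitting −1: 29 is a Miller–Rabin witness and 285 is composite.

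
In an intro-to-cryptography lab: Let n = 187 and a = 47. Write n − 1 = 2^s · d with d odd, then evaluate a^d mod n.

115

n − 1 = 186 = 2^1 · 93, so s = 1 and d = 93.
47^93 mod 187 = 115.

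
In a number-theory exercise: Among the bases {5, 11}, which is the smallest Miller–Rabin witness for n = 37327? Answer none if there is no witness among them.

5

n − 1 = 37326 = 2^1 · 18663, so s = 1 and d = 18663.
Base 5: x_0 = 5^18663 mod 37327 = 22843. x_0 ∉ {1, 37326} and s = 1, so 5 is a Miller–Rabin witness and 37327 is composite.
Base 11: x_0 = 11^18663 mod 37327 = 3728. x_0 ∉ {1, 37326} and s = 1, so 11 is a Miller–Rabin witness and 37327 is composite.
The smallest witness among the given bases is 5.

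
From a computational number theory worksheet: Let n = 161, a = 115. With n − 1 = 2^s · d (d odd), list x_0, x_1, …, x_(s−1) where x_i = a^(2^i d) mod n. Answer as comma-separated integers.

n − 1 = 160 = 2^5 · 5, so s = 5 and d = 5.
x_0 = 115^5 mod 161 = 138.
x_1 = 138^2 mod 161 = 46.
x_2 = 46^2 mod 161 = 23.
x_3 = 23^2 mod 161 = 46.
x_4 = 46^2 mod 161 = 23.

138, 46, 23, 46, 23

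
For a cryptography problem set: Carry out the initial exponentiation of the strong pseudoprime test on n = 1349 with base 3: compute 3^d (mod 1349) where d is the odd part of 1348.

1211

n − 1 = 1348 = 2^2 · 337, so s = 2 and d = 337.
3^337 mod 1349 = 1211.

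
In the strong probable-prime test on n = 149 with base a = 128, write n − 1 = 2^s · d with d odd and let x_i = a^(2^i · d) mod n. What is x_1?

148

n − 1 = 148 = 2^2 · 37, so s = 2 and d = 37.
x_0 = 128^37 mod 149 = 44.
x_1 = 44^2 mod 149 = 148.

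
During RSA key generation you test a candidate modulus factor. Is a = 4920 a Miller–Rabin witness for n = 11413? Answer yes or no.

n − 1 = 11412 = 2^2 · 2853, so s = 2 and d = 2853.
Repeated squaring mod 11413: 4920^1 ≡ 4920, 4920^2 ≡ 10840, 4920^4 ≡ 8765, 4920^8 ≡ 4322, 4920^16 ≡ 8016, 4920^32 ≡ 1066, 4920^64 ≡ 6469, 4920^128 ≡ 7903, 4920^256 ≡ 5473, 4920^512 ≡ 6017, 4920^1024 ≡ 2253, 4920^2048 ≡ 8637.
2853 = 2048 + 512 + 256 + 32 + 4 + 1, so 4920^2853 ≡ 8637·6017·5473·1066·8765·4920 ≡ 10148 (mod 11413).
x_0 = 4920^2853 mod 11413 = 10148.
x_0 is neither 1 nor 11412, so continue squaring.
x_1 = 10148^2 mod 11413 = 2405.
Reached i = s−1 = 1 without hitting −1: 4920 is a Miller–Rabin witness and 11413 is composite.

yes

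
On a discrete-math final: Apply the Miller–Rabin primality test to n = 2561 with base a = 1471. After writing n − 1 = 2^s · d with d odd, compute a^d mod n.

n − 1 = 2560 = 2^9 · 5, so s = 9 and d = 5.
1471^5 mod 2561 = 1553.

1553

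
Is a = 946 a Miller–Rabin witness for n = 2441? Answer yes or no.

n − 1 = 2440 = 2^3 · 305, so s = 3 and d = 305.
x_0 = 946^305 mod 2441 = 1769.
x_0 is neither 1 nor 2440, so continue squaring.
x_1 = 1769^2 mod 2441 = 2440.
x_1 ≡ −1, so 946 is not a witness.

no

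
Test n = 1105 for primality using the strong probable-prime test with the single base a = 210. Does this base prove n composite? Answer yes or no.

yes

n − 1 = 1104 = 2^4 · 69, so s = 4 and d = 69.
x_0 = 210^69 mod 1105 = 330.
x_0 is neither 1 nor 1104, so continue squaring.
x_1 = 330^2 mod 1105 = 610.
x_2 = 610^2 mod 1105 = 820.
x_3 = 820^2 mod 1105 = 560.
Reached i = s−1 = 3 without hitting −1: 210 is a Miller–Rabin witness and 1105 is composite.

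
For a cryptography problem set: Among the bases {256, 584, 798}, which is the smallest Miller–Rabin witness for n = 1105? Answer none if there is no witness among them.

n − 1 = 1104 = 2^4 · 69, so s = 4 and d = 69.
Base 256: x_0 = 256^69 mod 1105 = 1. x_0 = 1, so 256 is not a witness.
Base 584: x_0 = 584^69 mod 1105 = 194. x_0 is neither 1 nor 1104, so continue squaring. x_1 = 194^2 mod 1105 = 66. x_2 = 66^2 mod 1105 = 1041. x_3 = 1041^2 mod 1105 = 781. Reached i = s−1 = 3 without hitting −1: 584 is a Miller–Rabin witness and 1105 is composite.
Base 798: x_0 = 798^69 mod 1105 = 798. x_0 is neither 1 nor 1104, so continue squaring. x_1 = 798^2 mod 1105 = 324. x_2 = 324^2 mod 1105 = 1. x_2 = 1 but x_1 ≠ ±1, a nontrivial square root of 1 — 798 is a witness and 1105 is composite.
The smallest witness among the given bases is 584.

584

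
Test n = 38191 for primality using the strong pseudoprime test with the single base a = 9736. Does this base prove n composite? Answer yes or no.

yes

n − 1 = 38190 = 2^1 · 19095, so s = 1 and d = 19095.
x_0 = 9736^19095 mod 38191 = 14070.
x_0 ∉ {1, 38190} and s = 1, so 9736 is a Miller–Rabin witness and 38191 is composite.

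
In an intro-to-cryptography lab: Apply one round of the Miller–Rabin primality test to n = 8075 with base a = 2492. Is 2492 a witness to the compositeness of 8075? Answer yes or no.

n − 1 = 8074 = 2^1 · 4037, so s = 1 and d = 4037.
By repeated squaring, 2492^4037 ≡ 2352 (mod 8075).
x_0 = 2492^4037 mod 8075 = 2352.
x_0 ∉ {1, 8074} and s = 1, so 2492 is a Miller–Rabin witness and 8075 is composite.

yes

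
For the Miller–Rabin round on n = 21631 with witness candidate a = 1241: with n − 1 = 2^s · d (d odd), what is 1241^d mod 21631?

20530

n − 1 = 21630 = 2^1 · 10815, so s = 1 and d = 10815.
1241^10815 mod 21631 = 20530.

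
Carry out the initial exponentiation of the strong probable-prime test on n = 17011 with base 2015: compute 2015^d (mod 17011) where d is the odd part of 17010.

n − 1 = 17010 = 2^1 · 8505, so s = 1 and d = 8505.
Repeated squaring mod 17011: 2015^1 ≡ 2015, 2015^2 ≡ 11607, 2015^4 ≡ 12340, 2015^8 ≡ 10139, 2015^16 ≡ 1848, 2015^32 ≡ 12904, 2015^64 ≡ 9548, 2015^128 ≡ 2355, 2015^256 ≡ 439, 2015^512 ≡ 5600, 2015^1024 ≡ 8727, 2015^2048 ≡ 2282, 2015^4096 ≡ 2158, 2015^8192 ≡ 12961.
8505 = 8192 + 256 + 32 + 16 + 8 + 1, so 2015^8505 ≡ 12961·439·12904·1848·10139·2015 ≡ 17010 (mod 17011).

17010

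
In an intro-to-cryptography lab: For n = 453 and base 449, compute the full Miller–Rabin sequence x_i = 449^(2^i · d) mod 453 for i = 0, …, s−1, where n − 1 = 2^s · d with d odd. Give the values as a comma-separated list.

n − 1 = 452 = 2^2 · 113, so s = 2 and d = 113.
x_0 = 449^113 mod 453 = 149.
x_1 = 149^2 mod 453 = 4.

149, 4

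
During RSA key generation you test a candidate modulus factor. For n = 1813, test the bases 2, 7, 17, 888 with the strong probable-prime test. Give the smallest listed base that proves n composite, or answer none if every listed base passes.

2

n − 1 = 1812 = 2^2 · 453, so s = 2 and d = 453.
Base 2: x_0 = 2^453 mod 1813 = 29. x_0 is neither 1 nor 1812, so continue squaring. x_1 = 29^2 mod 1813 = 841. Reached i = s−1 = 1 without hitting −1: 2 is a Miller–Rabin witness and 1813 is composite.
Base 7: x_0 = 7^453 mod 1813 = 343. x_0 is neither 1 nor 1812, so continue squaring. x_1 = 343^2 mod 1813 = 1617. Reached i = s−1 = 1 without hitting −1: 7 is a Miller–Rabin witness and 1813 is composite.
Base 17: x_0 = 17^453 mod 1813 = 1525. x_0 is neither 1 nor 1812, so continue squaring. x_1 = 1525^2 mod 1813 = 1359. Reached i = s−1 = 1 without hitting −1: 17 is a Miller–Rabin witness and 1813 is composite.
Base 888: x_0 = 888^453 mod 1813 = 1406. x_0 is neither 1 nor 1812, so continue squaring. x_1 = 1406^2 mod 1813 = 666. Reached i = s−1 = 1 without hitting −1: 888 is a Miller–Rabin witness and 1813 is composite.
The smallest witness among the given bases is 2.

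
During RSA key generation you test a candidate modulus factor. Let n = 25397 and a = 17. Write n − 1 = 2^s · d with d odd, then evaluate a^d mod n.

n − 1 = 25396 = 2^2 · 6349, so s = 2 and d = 6349.
17^6349 mod 25397 = 24615.

24615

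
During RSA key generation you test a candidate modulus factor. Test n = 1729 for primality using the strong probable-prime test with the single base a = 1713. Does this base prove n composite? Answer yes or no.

n − 1 = 1728 = 2^6 · 27, so s = 6 and d = 27.
Repeated squaring mod 1729: 1713^1 ≡ 1713, 1713^2 ≡ 256, 1713^4 ≡ 1563, 1713^8 ≡ 1621, 1713^16 ≡ 1290.
27 = 16 + 8 + 2 + 1, so 1713^27 ≡ 1290·1621·256·1713 ≡ 1728 (mod 1729).
x_0 = 1713^27 mod 1729 = 1728.
x_0 = 1728 ≡ −1, so 1713 is not a witness.

no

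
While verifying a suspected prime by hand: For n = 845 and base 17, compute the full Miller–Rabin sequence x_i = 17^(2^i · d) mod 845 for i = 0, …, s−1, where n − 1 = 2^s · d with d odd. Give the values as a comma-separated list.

n − 1 = 844 = 2^2 · 211, so s = 2 and d = 211.
x_0 = 17^211 mod 845 = 433.
x_1 = 433^2 mod 845 = 744.

433, 744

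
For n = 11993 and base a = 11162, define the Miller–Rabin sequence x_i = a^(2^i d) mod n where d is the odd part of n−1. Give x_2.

n − 1 = 11992 = 2^3 · 1499, so s = 3 and d = 1499.
Repeated squaring mod 11993: 11162^1 ≡ 11162, 11162^2 ≡ 6960, 11162^4 ≡ 1873, 11162^8 ≡ 6173, 11162^16 ≡ 4168, 11162^32 ≡ 6360, 11162^64 ≡ 9204, 11162^128 ≡ 7057, 11162^256 ≡ 6313, 11162^512 ≡ 1230, 11162^1024 ≡ 1782.
1499 = 1024 + 256 + 128 + 64 + 16 + 8 + 2 + 1, so 11162^1499 ≡ 1782·6313·7057·9204·4168·6173·6960·11162 ≡ 1221 (mod 11993).
x_0 = 1221.
x_1 = 1221^2 mod 11993 = 3709.
x_2 = 3709^2 mod 11993 = 710.

710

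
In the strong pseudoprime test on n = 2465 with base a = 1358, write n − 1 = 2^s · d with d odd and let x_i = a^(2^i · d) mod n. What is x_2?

1886

n − 1 = 2464 = 2^5 · 77, so s = 5 and d = 77.
x_0 = 1358^77 mod 2465 = 2263.
x_1 = 2263^2 mod 2465 = 1364.
x_2 = 1364^2 mod 2465 = 1886.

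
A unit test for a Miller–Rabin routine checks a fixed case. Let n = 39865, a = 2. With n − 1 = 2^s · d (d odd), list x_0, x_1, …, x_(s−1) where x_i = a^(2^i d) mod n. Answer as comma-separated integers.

23248, 19699, 4691

n − 1 = 39864 = 2^3 · 4983, so s = 3 and d = 4983.
x_0 = 2^4983 mod 39865 = 23248.
x_1 = 23248^2 mod 39865 = 19699.
x_2 = 19699^2 mod 39865 = 4691.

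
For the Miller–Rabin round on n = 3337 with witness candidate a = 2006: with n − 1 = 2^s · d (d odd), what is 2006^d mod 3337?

n − 1 = 3336 = 2^3 · 417, so s = 3 and d = 417.
By repeated squaring, 2006^417 ≡ 2265 (mod 3337).

2265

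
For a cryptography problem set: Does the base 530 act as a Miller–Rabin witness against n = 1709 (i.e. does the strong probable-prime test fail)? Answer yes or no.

n − 1 = 1708 = 2^2 · 427, so s = 2 and d = 427.
x_0 = 530^427 mod 1709 = 390.
x_0 is neither 1 nor 1708, so continue squaring.
x_1 = 390^2 mod 1709 = 1708.
x_1 ≡ −1, so 530 is not a witness.

no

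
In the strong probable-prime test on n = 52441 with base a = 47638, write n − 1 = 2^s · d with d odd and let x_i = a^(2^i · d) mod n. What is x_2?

16489

n − 1 = 52440 = 2^3 · 6555, so s = 3 and d = 6555.
x_0 = 47638^6555 mod 52441 = 4916.
x_1 = 4916^2 mod 52441 = 44196.
x_2 = 44196^2 mod 52441 = 16489.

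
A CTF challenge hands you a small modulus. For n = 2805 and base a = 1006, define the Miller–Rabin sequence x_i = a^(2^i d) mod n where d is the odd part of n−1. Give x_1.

586

n − 1 = 2804 = 2^2 · 701, so s = 2 and d = 701.
x_0 = 1006^701 mod 2805 = 1831.
x_1 = 1831^2 mod 2805 = 586.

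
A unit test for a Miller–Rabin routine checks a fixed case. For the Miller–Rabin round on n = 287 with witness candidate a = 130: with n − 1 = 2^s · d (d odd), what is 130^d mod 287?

n − 1 = 286 = 2^1 · 143, so s = 1 and d = 143.
130^143 mod 287 = 149.

149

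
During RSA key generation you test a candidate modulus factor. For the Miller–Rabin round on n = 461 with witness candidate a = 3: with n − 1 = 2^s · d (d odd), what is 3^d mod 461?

413

n − 1 = 460 = 2^2 · 115, so s = 2 and d = 115.
By repeated squaring, 3^115 ≡ 413 (mod 461).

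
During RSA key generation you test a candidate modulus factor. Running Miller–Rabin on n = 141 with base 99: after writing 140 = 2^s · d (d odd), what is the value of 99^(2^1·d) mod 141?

n − 1 = 140 = 2^2 · 35, so s = 2 and d = 35.
Repeated squaring mod 141: 99^1 ≡ 99, 99^2 ≡ 72, 99^4 ≡ 108, 99^8 ≡ 102, 99^16 ≡ 111, 99^32 ≡ 54.
35 = 32 + 2 + 1, so 99^35 ≡ 54·72·99 ≡ 123 (mod 141).
x_0 = 123.
x_1 = 123^2 mod 141 = 42.

42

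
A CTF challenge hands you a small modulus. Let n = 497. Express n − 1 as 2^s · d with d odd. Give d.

31

Halving: 496 → 248 → 124 → 62 → 31; 31 is odd.
So 496 = 2^4 · 31.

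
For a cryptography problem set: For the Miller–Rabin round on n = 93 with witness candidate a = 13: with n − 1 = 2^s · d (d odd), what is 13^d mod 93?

55

n − 1 = 92 = 2^2 · 23, so s = 2 and d = 23.
13^23 mod 93 = 55.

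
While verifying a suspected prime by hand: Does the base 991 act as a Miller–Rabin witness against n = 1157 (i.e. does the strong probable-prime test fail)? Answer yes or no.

yes

n − 1 = 1156 = 2^2 · 289, so s = 2 and d = 289.
x_0 = 991^289 mod 1157 = 991.
x_0 is neither 1 nor 1156, so continue squaring.
x_1 = 991^2 mod 1157 = 945.
Reached i = s−1 = 1 without hitting −1: 991 is a Miller–Rabin witness and 1157 is composite.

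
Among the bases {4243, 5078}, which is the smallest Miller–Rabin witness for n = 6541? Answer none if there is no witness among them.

n − 1 = 6540 = 2^2 · 1635, so s = 2 and d = 1635.
Base 4243: x_0 = 4243^1635 mod 6541 = 6540. x_0 = 6540 ≡ −1, so 4243 is not a witness.
Base 5078: x_0 = 5078^1635 mod 6541 = 1. x_0 = 1, so 5078 is not a witness.
No listed base is a witness for 6541.

none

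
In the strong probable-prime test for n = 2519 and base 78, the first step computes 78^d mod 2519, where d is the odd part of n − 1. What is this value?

2366

n − 1 = 2518 = 2^1 · 1259, so s = 1 and d = 1259.
78^1259 mod 2519 = 2366.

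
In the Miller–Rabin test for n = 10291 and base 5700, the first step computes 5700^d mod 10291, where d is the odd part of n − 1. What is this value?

n − 1 = 10290 = 2^1 · 5145, so s = 1 and d = 5145.
Repeated squaring mod 10291: 5700^1 ≡ 5700, 5700^2 ≡ 1313, 5700^4 ≡ 5372, 5700^8 ≡ 2420, 5700^16 ≡ 821, 5700^32 ≡ 5126, 5700^64 ≡ 2953, 5700^128 ≡ 3732, 5700^256 ≡ 4101, 5700^512 ≡ 2707, 5700^1024 ≡ 657, 5700^2048 ≡ 9718, 5700^4096 ≡ 9308.
5145 = 4096 + 1024 + 16 + 8 + 1, so 5700^5145 ≡ 9308·657·821·2420·5700 ≡ 411 (mod 10291).

411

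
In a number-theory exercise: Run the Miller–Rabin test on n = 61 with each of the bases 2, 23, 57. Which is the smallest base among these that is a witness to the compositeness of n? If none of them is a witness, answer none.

none

n − 1 = 60 = 2^2 · 15, so s = 2 and d = 15.
Base 2: x_0 = 2^15 mod 61 = 11. x_0 is neither 1 nor 60, so continue squaring. x_1 = 11^2 mod 61 = 60. x_1 ≡ −1, so 2 is not a witness.
Base 23: x_0 = 23^15 mod 61 = 11. x_0 is neither 1 nor 60, so continue squaring. x_1 = 11^2 mod 61 = 60. x_1 ≡ −1, so 23 is not a witness.
Base 57: x_0 = 57^15 mod 61 = 1. x_0 = 1, so 57 is not a witness.
No listed base is a witness for 61.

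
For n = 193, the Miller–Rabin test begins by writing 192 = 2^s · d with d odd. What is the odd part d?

3

Halving: 192 → 96 → 48 → 24 → 12 → 6 → 3; 3 is odd.
So 192 = 2^6 · 3.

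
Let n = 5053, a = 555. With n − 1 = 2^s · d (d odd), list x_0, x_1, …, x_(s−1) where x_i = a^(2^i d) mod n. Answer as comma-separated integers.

n − 1 = 5052 = 2^2 · 1263, so s = 2 and d = 1263.
x_0 = 555^1263 mod 5053 = 1678.
x_1 = 1678^2 mod 5053 = 1163.

1678, 1163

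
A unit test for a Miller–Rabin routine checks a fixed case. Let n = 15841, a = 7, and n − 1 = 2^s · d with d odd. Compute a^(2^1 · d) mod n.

n − 1 = 15840 = 2^5 · 495, so s = 5 and d = 495.
x_0 = 7^495 mod 15841 = 12432.
x_1 = 12432^2 mod 15841 = 9828.

9828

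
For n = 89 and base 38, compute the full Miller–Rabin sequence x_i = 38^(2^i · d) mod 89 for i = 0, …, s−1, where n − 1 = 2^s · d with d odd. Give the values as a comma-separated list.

n − 1 = 88 = 2^3 · 11, so s = 3 and d = 11.
x_0 = 38^11 mod 89 = 12.
x_1 = 12^2 mod 89 = 55.
x_2 = 55^2 mod 89 = 88.

12, 55, 88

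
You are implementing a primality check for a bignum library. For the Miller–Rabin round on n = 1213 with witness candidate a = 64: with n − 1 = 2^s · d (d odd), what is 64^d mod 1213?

n − 1 = 1212 = 2^2 · 303, so s = 2 and d = 303.
64^303 mod 1213 = 1212.

1212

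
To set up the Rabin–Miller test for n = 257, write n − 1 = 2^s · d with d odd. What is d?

Halving: 256 → 128 → 64 → 32 → 16 → 8 → 4 → 2 → 1; 1 is odd.
So 256 = 2^8 · 1.

1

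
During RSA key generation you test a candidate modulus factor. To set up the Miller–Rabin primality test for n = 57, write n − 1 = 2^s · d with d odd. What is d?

Halving: 56 → 28 → 14 → 7; 7 is odd.
So 56 = 2^3 · 7.

7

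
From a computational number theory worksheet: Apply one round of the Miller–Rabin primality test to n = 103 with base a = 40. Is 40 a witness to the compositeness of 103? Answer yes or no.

no

n − 1 = 102 = 2^1 · 51, so s = 1 and d = 51.
x_0 = 40^51 mod 103 = 102.
x_0 = 102 ≡ −1, so 40 is not a witness.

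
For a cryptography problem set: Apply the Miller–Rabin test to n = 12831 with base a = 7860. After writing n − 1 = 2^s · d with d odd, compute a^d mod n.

n − 1 = 12830 = 2^1 · 6415, so s = 1 and d = 6415.
7860^6415 mod 12831 = 11367.

11367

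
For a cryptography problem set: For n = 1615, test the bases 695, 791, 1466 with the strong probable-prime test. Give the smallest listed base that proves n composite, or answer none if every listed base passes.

695

n − 1 = 1614 = 2^1 · 807, so s = 1 and d = 807.
Base 695: x_0 = 695^807 mod 1615 = 875. x_0 ∉ {1, 1614} and s = 1, so 695 is a Miller–Rabin witness and 1615 is composite.
Base 791: x_0 = 791^807 mod 1615 = 1481. x_0 ∉ {1, 1614} and s = 1, so 791 is a Miller–Rabin witness and 1615 is composite.
Base 1466: x_0 = 1466^807 mod 1615 = 506. x_0 ∉ {1, 1614} and s = 1, so 1466 is a Miller–Rabin witness and 1615 is composite.
The smallest witness among the given bases is 695.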